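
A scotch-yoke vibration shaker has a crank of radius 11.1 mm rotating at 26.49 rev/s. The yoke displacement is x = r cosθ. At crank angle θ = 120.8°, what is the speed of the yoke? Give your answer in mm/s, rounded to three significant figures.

ω = 166.4 rad/s (from 26.49 rev/s).
x = r cosθ ⇒ ẋ = −rω sinθ.
|v| = rω|sinθ| = 0.0111·166.4·|sin 120.8°| = 1.5869 m/s = 1586.9 mm/s.

1590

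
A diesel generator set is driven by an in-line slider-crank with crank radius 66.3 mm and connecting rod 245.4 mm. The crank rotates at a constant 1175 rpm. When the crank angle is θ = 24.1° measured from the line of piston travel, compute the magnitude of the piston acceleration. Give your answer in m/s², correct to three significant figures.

1100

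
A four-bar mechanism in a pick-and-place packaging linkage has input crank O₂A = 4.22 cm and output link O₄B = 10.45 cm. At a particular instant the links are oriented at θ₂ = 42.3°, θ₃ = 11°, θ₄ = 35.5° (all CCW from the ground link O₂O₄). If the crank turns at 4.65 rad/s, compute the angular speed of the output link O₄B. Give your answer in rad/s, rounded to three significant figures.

ω₂ = 4.65 rad/s
Differentiating the loop-closure r₂e^{iθ₂}+r₃e^{iθ₃}=r₁+r₄e^{iθ₄} gives r₂ω₂e^{iθ₂}+r₃ω₃e^{iθ₃}=r₄ω₄e^{iθ₄}.
Eliminating the other unknown: ω₄ = r₂ω₂ sin(θ₂−θ₃) / [r₄ sin(θ₄−θ₃)].
Numerator sine = +0.51952; denominator sine = +0.41469.
Result = 0.0422·4.65·(+0.51952) / (0.1045·(+0.41469)) = +2.3525 rad/s; magnitude 2.3525 rad/s.

2.35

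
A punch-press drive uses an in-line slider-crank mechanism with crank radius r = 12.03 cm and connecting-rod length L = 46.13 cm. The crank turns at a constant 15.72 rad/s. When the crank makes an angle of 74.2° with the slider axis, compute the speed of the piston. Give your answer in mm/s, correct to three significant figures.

1950

ω = 15.72 rad/s
For an in-line slider-crank, x = r cosθ + √(L² − r² sin²θ), so v = −rω sinθ·[1 + r cosθ/√(L² − r² sin²θ)].
With r = 0.1203 m, L = 0.4613 m, θ = 74.2°: √(L² − r² sin²θ) = 0.44654 m.
v = −0.1203·15.72·0.96222·[1 + 0.1203·0.27228/0.44654] = -1.9531 m/s.
|v| = 1.9531 m/s = 1953.1 mm/s.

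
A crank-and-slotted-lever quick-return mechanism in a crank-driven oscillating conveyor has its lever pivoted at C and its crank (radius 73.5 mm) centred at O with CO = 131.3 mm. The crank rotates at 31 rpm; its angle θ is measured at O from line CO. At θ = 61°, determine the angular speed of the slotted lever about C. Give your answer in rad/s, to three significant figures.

1.02

ω = 3.246 rad/s (from 31 rpm).
Crank pin A relative to C: A = (d + r cosθ, r sinθ); lever angle φ = atan2(r sinθ, d + r cosθ).
Differentiating tanφ: φ̇ = rω(d cosθ + r)/(d² + r² + 2dr cosθ).
d² + r² + 2dr cosθ = |CA|² = 0.0319993 m²;  d cosθ + r = +0.13716 m.
|ω_lever| = |0.0735·3.246·+0.13716| / 0.0319993 = 1.0227 rad/s.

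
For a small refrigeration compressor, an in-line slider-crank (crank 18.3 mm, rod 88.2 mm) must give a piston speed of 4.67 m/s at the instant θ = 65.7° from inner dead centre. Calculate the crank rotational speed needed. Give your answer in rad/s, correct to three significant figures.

258

For an in-line slider-crank, |v_piston| = rω|sinθ|·[1 + r cosθ/√(L² − r² sin²θ)].
With r = 0.0183 m, L = 0.0882 m, θ = 65.7°: the bracketed kinematic factor |dx/dθ| = 0.018129 m.
ω = v/|dx/dθ| = 4.67/0.018129 = 257.6 rad/s.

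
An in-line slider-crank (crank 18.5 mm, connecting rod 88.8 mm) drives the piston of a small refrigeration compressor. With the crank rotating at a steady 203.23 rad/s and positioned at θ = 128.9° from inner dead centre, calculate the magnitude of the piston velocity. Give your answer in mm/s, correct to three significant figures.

2540

ω = 203.2 rad/s
For an in-line slider-crank, x = r cosθ + √(L² − r² sin²θ), so v = −rω sinθ·[1 + r cosθ/√(L² − r² sin²θ)].
With r = 0.0185 m, L = 0.0888 m, θ = 128.9°: √(L² − r² sin²θ) = 0.087625 m.
v = −0.0185·203.2·0.77824·[1 + 0.0185·-0.62796/0.087625] = -2.5381 m/s.
|v| = 2.5381 m/s = 2538.1 mm/s.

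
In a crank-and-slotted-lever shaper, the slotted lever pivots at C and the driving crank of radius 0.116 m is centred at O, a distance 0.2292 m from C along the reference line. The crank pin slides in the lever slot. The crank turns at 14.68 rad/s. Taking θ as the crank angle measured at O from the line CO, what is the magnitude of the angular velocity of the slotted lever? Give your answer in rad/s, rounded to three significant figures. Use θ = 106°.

1.75

ω = 14.68 rad/s
Crank pin A relative to C: A = (d + r cosθ, r sinθ); lever angle φ = atan2(r sinθ, d + r cosθ).
Differentiating tanφ: φ̇ = rω(d cosθ + r)/(d² + r² + 2dr cosθ).
d² + r² + 2dr cosθ = |CA|² = 0.0513318 m²;  d cosθ + r = +0.052824 m.
|ω_lever| = |0.116·14.68·+0.052824| / 0.0513318 = 1.7524 rad/s.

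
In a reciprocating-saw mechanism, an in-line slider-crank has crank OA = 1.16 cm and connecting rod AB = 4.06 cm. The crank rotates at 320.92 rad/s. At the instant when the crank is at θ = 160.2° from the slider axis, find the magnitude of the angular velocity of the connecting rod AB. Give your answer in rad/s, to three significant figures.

86.7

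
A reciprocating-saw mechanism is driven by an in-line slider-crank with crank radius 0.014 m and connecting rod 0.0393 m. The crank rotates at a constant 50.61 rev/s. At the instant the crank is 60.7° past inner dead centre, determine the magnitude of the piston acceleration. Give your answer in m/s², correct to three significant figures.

ω = 2π·50.6 = 318 rad/s
x(θ) = r cosθ + √(L² − r² sin²θ); with ω constant, a = ω²·d²x/dθ².
d²x/dθ² = −r cosθ − r²(cos2θ)/√u − r⁴ sin²2θ/(4u^{3/2}),  u = L² − r² sin²θ = 0.00139543 m².
Substituting r = 0.014 m, L = 0.0393 m, θ = 60.7°: d²x/dθ² = -0.0042519 m.
a = ω²·d²x/dθ² = (318)²·(-0.0042519) = -429.95 m/s²;  |a| = 429.95 m/s².

430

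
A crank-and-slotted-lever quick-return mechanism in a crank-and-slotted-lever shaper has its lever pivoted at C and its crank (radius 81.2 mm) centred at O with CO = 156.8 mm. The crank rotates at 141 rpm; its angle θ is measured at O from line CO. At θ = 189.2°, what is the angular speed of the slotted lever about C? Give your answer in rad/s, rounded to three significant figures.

14.6

ω = 14.77 rad/s (from 141 rpm).
Crank pin A relative to C: A = (d + r cosθ, r sinθ); lever angle φ = atan2(r sinθ, d + r cosθ).
Differentiating tanφ: φ̇ = rω(d cosθ + r)/(d² + r² + 2dr cosθ).
d² + r² + 2dr cosθ = |CA|² = 0.00604293 m²;  d cosθ + r = -0.073583 m.
|ω_lever| = |0.0812·14.77·-0.073583| / 0.00604293 = 14.599 rad/s.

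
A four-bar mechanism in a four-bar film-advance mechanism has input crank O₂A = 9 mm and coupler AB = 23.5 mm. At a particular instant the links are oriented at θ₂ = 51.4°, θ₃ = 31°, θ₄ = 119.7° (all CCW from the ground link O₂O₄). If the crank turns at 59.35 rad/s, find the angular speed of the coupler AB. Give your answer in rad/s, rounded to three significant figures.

21.1

ω₂ = 59.35 rad/s
Differentiating the loop-closure r₂e^{iθ₂}+r₃e^{iθ₃}=r₁+r₄e^{iθ₄} gives r₂ω₂e^{iθ₂}+r₃ω₃e^{iθ₃}=r₄ω₄e^{iθ₄}.
Eliminating the other unknown: ω₃ = r₂ω₂ sin(θ₄−θ₂) / [r₃ sin(θ₃−θ₄)].
Numerator sine = +0.92913; denominator sine = -0.99974.
Result = 0.009·59.35·(+0.92913) / (0.0235·(-0.99974)) = -21.124 rad/s; magnitude 21.124 rad/s.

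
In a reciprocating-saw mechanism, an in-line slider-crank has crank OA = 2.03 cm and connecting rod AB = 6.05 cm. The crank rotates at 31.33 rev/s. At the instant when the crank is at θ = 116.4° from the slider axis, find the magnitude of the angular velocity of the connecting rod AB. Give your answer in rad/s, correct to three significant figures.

ω = 196.9 rad/s (converted from 31.33 rev/s).
The rod makes angle φ with the slider axis where L sinφ = r sinθ; differentiating, L cosφ·φ̇ = r ω cosθ.
L cosφ = √(L² − r² sin²θ) = 0.057703 m.
|ω_rod| = r ω |cosθ| / √(L² − r² sin²θ) = 0.0203·196.9·0.44464/0.057703 = 30.792 rad/s.

30.8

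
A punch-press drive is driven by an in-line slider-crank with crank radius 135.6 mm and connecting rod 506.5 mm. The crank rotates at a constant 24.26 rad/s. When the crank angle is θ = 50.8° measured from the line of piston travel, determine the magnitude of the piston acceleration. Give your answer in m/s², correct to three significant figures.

ω = 24.26 rad/s
x(θ) = r cosθ + √(L² − r² sin²θ); with ω constant, a = ω²·d²x/dθ².
d²x/dθ² = −r cosθ − r²(cos2θ)/√u − r⁴ sin²2θ/(4u^{3/2}),  u = L² − r² sin²θ = 0.2455 m².
Substituting r = 0.1356 m, L = 0.5065 m, θ = 50.8°: d²x/dθ² = -0.078908 m.
a = ω²·d²x/dθ² = (24.26)²·(-0.078908) = -46.441 m/s²;  |a| = 46.441 m/s².

46.4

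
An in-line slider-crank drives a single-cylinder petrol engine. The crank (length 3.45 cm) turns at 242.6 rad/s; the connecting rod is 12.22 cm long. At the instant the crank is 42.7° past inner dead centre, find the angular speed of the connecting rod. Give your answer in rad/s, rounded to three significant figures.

ω = 242.6 rad/s
The rod makes angle φ with the slider axis where L sinφ = r sinθ; differentiating, L cosφ·φ̇ = r ω cosθ.
L cosφ = √(L² − r² sin²θ) = 0.11994 m.
|ω_rod| = r ω |cosθ| / √(L² − r² sin²θ) = 0.0345·242.6·0.73491/0.11994 = 51.284 rad/s.

51.3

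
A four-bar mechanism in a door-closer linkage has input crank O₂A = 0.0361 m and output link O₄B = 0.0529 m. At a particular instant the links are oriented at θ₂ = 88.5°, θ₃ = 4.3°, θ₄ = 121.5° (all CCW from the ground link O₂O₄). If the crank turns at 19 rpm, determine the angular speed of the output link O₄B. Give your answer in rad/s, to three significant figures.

1.52

ω₂ = 1.99 rad/s (from 19 rpm).
Differentiating the loop-closure r₂e^{iθ₂}+r₃e^{iθ₃}=r₁+r₄e^{iθ₄} gives r₂ω₂e^{iθ₂}+r₃ω₃e^{iθ₃}=r₄ω₄e^{iθ₄}.
Eliminating the other unknown: ω₄ = r₂ω₂ sin(θ₂−θ₃) / [r₄ sin(θ₄−θ₃)].
Numerator sine = +0.99488; denominator sine = +0.88942.
Result = 0.0361·1.99·(+0.99488) / (0.0529·(+0.88942)) = +1.5188 rad/s; magnitude 1.5188 rad/s.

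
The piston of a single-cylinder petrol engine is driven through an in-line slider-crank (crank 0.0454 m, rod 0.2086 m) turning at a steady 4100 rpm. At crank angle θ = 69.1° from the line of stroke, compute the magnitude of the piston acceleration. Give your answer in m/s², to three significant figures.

1610

ω = 2π·4100/60 = 429.4 rad/s
x(θ) = r cosθ + √(L² − r² sin²θ); with ω constant, a = ω²·d²x/dθ².
d²x/dθ² = −r cosθ − r²(cos2θ)/√u − r⁴ sin²2θ/(4u^{3/2}),  u = L² − r² sin²θ = 0.0417151 m².
Substituting r = 0.0454 m, L = 0.2086 m, θ = 69.1°: d²x/dθ² = -0.0087282 m.
a = ω²·d²x/dθ² = (429.4)²·(-0.0087282) = -1609 m/s²;  |a| = 1609 m/s².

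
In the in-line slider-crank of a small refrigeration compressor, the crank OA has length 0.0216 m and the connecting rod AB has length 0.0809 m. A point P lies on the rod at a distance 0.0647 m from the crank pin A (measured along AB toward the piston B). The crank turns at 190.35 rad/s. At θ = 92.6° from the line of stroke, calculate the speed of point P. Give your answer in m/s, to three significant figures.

ω = 190.3 rad/s.  Crank-pin speed |V_A| = rω = 4.1116 m/s, perpendicular to OA.
Rod angle: sinφ = −(r/L) sinθ ⇒ φ = -15.469°; ω_rod = −rω cosθ/√(L²−r²sin²θ) = +2.3921 rad/s.
V_P = V_A + ω_rod × AP, with AP = 0.0647 m along the rod.
Components: V_Px = −rω sinθ − a·ω_rod·sinφ = -4.066 m/s;  V_Py = rω cosθ + a·ω_rod·cosφ = -0.037349 m/s.
|V_P| = √(V_Px² + V_Py²) = 4.0662 m/s.

4.07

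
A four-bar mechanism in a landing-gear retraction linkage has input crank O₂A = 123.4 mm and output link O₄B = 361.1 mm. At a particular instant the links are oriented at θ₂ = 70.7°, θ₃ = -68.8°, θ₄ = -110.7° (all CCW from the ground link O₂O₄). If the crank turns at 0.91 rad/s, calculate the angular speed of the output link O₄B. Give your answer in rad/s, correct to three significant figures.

ω₂ = 0.91 rad/s
Differentiating the loop-closure r₂e^{iθ₂}+r₃e^{iθ₃}=r₁+r₄e^{iθ₄} gives r₂ω₂e^{iθ₂}+r₃ω₃e^{iθ₃}=r₄ω₄e^{iθ₄}.
Eliminating the other unknown: ω₄ = r₂ω₂ sin(θ₂−θ₃) / [r₄ sin(θ₄−θ₃)].
Numerator sine = +0.64945; denominator sine = -0.66783.
Result = 0.1234·0.91·(+0.64945) / (0.3611·(-0.66783)) = -0.30242 rad/s; magnitude 0.30242 rad/s.

0.302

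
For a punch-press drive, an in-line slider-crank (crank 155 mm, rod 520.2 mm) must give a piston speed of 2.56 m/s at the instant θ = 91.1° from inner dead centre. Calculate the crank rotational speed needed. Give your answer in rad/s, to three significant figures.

16.6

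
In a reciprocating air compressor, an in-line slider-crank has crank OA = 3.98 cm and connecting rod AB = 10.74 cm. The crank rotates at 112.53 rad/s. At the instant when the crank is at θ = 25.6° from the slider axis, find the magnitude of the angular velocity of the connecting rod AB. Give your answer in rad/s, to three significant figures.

ω = 112.5 rad/s
The rod makes angle φ with the slider axis where L sinφ = r sinθ; differentiating, L cosφ·φ̇ = r ω cosθ.
L cosφ = √(L² − r² sin²θ) = 0.10601 m.
|ω_rod| = r ω |cosθ| / √(L² − r² sin²θ) = 0.0398·112.5·0.90183/0.10601 = 38.099 rad/s.

38.1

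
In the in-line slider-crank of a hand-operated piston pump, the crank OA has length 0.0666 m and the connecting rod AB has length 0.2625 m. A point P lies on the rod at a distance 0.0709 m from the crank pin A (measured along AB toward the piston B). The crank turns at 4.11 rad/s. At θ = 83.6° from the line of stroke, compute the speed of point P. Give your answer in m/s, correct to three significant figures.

0.275

ω = 4.11 rad/s.  Crank-pin speed |V_A| = rω = 0.27373 m/s, perpendicular to OA.
Rod angle: sinφ = −(r/L) sinθ ⇒ φ = -14.604°; ω_rod = −rω cosθ/√(L²−r²sin²θ) = -0.12012 rad/s.
V_P = V_A + ω_rod × AP, with AP = 0.0709 m along the rod.
Components: V_Px = −rω sinθ − a·ω_rod·sinφ = -0.27417 m/s;  V_Py = rω cosθ + a·ω_rod·cosφ = +0.022271 m/s.
|V_P| = √(V_Px² + V_Py²) = 0.27507 m/s.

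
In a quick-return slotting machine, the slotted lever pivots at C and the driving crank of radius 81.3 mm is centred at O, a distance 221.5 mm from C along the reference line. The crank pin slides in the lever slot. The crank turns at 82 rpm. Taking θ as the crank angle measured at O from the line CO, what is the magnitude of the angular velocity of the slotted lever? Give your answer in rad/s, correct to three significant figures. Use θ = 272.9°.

ω = 8.587 rad/s (from 82 rpm).
Crank pin A relative to C: A = (d + r cosθ, r sinθ); lever angle φ = atan2(r sinθ, d + r cosθ).
Differentiating tanφ: φ̇ = rω(d cosθ + r)/(d² + r² + 2dr cosθ).
d² + r² + 2dr cosθ = |CA|² = 0.0574941 m²;  d cosθ + r = +0.092506 m.
|ω_lever| = |0.0813·8.587·+0.092506| / 0.0574941 = 1.1233 rad/s.

1.12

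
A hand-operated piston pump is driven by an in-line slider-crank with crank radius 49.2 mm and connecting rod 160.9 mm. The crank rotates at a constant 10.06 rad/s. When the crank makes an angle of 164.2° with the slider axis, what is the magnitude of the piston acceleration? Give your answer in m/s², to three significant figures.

ω = 10.06 rad/s
x(θ) = r cosθ + √(L² − r² sin²θ); with ω constant, a = ω²·d²x/dθ².
d²x/dθ² = −r cosθ − r²(cos2θ)/√u − r⁴ sin²2θ/(4u^{3/2}),  u = L² − r² sin²θ = 0.0257094 m².
Substituting r = 0.0492 m, L = 0.1609 m, θ = 164.2°: d²x/dθ² = +0.034385 m.
a = ω²·d²x/dθ² = (10.06)²·(+0.034385) = +3.4799 m/s²;  |a| = 3.4799 m/s².

3.48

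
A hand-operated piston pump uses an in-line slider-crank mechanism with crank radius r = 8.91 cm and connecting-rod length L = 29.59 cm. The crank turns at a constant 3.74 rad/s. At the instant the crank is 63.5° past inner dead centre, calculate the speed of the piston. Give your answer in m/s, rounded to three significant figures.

ω = 3.74 rad/s
For an in-line slider-crank, x = r cosθ + √(L² − r² sin²θ), so v = −rω sinθ·[1 + r cosθ/√(L² − r² sin²θ)].
With r = 0.0891 m, L = 0.2959 m, θ = 63.5°: √(L² − r² sin²θ) = 0.28495 m.
v = −0.0891·3.74·0.89493·[1 + 0.0891·0.44620/0.28495] = -0.33983 m/s.
|v| = 0.33983 m/s.

0.340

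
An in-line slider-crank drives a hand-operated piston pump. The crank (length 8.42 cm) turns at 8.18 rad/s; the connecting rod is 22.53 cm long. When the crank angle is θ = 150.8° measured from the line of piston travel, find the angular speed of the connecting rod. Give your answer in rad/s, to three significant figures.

ω = 8.18 rad/s
The rod makes angle φ with the slider axis where L sinφ = r sinθ; differentiating, L cosφ·φ̇ = r ω cosθ.
L cosφ = √(L² − r² sin²θ) = 0.22152 m.
|ω_rod| = r ω |cosθ| / √(L² − r² sin²θ) = 0.0842·8.18·0.87292/0.22152 = 2.7141 rad/s.

2.71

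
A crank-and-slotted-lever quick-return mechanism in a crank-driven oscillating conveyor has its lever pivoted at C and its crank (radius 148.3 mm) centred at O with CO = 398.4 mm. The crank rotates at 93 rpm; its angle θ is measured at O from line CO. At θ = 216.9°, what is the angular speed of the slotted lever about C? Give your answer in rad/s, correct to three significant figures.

2.85

ω = 9.739 rad/s (from 93 rpm).
Crank pin A relative to C: A = (d + r cosθ, r sinθ); lever angle φ = atan2(r sinθ, d + r cosθ).
Differentiating tanφ: φ̇ = rω(d cosθ + r)/(d² + r² + 2dr cosθ).
d² + r² + 2dr cosθ = |CA|² = 0.0862204 m²;  d cosθ + r = -0.17029 m.
|ω_lever| = |0.1483·9.739·-0.17029| / 0.0862204 = 2.8526 rad/s.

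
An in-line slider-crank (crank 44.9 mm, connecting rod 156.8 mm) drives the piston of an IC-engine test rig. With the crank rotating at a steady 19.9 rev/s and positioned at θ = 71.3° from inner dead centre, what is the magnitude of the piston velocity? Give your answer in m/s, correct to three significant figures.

ω = 2π·19.9 = 125 rad/s
For an in-line slider-crank, x = r cosθ + √(L² − r² sin²θ), so v = −rω sinθ·[1 + r cosθ/√(L² − r² sin²θ)].
With r = 0.0449 m, L = 0.1568 m, θ = 71.3°: √(L² − r² sin²θ) = 0.15092 m.
v = −0.0449·125·0.94721·[1 + 0.0449·0.32061/0.15092] = -5.8249 m/s.
|v| = 5.8249 m/s.

5.82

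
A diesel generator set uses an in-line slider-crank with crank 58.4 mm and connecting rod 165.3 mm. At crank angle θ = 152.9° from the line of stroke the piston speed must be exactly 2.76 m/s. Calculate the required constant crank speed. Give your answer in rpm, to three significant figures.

1450

For an in-line slider-crank, |v_piston| = rω|sinθ|·[1 + r cosθ/√(L² − r² sin²θ)].
With r = 0.0584 m, L = 0.1653 m, θ = 152.9°: the bracketed kinematic factor |dx/dθ| = 0.018126 m.
ω = v/|dx/dθ| = 2.76/0.018126 = 152.27 rad/s.
N = 60ω/(2π) = 1454 rpm.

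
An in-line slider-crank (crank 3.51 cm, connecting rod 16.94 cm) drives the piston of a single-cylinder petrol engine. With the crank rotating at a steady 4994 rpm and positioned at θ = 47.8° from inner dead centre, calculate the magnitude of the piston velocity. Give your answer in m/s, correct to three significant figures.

15.5

ω = 2π·4994/60 = 523 rad/s
For an in-line slider-crank, x = r cosθ + √(L² − r² sin²θ), so v = −rω sinθ·[1 + r cosθ/√(L² − r² sin²θ)].
With r = 0.0351 m, L = 0.1694 m, θ = 47.8°: √(L² − r² sin²θ) = 0.16739 m.
v = −0.0351·523·0.74080·[1 + 0.0351·0.67172/0.16739] = -15.514 m/s.
|v| = 15.514 m/s.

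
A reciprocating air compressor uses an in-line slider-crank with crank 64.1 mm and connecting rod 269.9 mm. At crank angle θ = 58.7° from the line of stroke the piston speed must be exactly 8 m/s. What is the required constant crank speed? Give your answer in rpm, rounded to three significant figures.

For an in-line slider-crank, |v_piston| = rω|sinθ|·[1 + r cosθ/√(L² − r² sin²θ)].
With r = 0.0641 m, L = 0.2699 m, θ = 58.7°: the bracketed kinematic factor |dx/dθ| = 0.061672 m.
ω = v/|dx/dθ| = 8/0.061672 = 129.72 rad/s.
N = 60ω/(2π) = 1238.7 rpm.

1240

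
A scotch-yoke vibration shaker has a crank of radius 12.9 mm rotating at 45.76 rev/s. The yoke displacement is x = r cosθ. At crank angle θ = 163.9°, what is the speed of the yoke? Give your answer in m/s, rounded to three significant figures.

1.03

ω = 287.5 rad/s (from 45.76 rev/s).
x = r cosθ ⇒ ẋ = −rω sinθ.
|v| = rω|sinθ| = 0.0129·287.5·|sin 163.9°| = 1.0286 m/s.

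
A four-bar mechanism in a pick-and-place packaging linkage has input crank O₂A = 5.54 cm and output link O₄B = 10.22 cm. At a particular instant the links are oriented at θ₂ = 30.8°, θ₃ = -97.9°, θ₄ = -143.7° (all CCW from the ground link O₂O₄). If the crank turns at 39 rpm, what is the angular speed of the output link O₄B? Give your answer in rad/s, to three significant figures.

2.41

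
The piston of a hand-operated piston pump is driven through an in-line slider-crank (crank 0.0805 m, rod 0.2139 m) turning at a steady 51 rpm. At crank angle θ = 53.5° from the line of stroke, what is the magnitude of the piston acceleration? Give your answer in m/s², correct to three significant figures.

1.13

ω = 2π·51/60 = 5.341 rad/s
x(θ) = r cosθ + √(L² − r² sin²θ); with ω constant, a = ω²·d²x/dθ².
d²x/dθ² = −r cosθ − r²(cos2θ)/√u − r⁴ sin²2θ/(4u^{3/2}),  u = L² − r² sin²θ = 0.0415658 m².
Substituting r = 0.0805 m, L = 0.2139 m, θ = 53.5°: d²x/dθ² = -0.039723 m.
a = ω²·d²x/dθ² = (5.341)²·(-0.039723) = -1.133 m/s²;  |a| = 1.133 m/s².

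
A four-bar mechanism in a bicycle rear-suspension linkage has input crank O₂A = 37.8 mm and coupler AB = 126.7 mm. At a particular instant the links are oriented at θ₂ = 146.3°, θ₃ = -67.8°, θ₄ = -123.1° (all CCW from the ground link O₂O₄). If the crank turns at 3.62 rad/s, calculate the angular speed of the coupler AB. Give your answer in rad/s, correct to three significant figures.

1.31

ω₂ = 3.62 rad/s
Differentiating the loop-closure r₂e^{iθ₂}+r₃e^{iθ₃}=r₁+r₄e^{iθ₄} gives r₂ω₂e^{iθ₂}+r₃ω₃e^{iθ₃}=r₄ω₄e^{iθ₄}.
Eliminating the other unknown: ω₃ = r₂ω₂ sin(θ₄−θ₂) / [r₃ sin(θ₃−θ₄)].
Numerator sine = +0.99995; denominator sine = +0.82214.
Result = 0.0378·3.62·(+0.99995) / (0.1267·(+0.82214)) = +1.3136 rad/s; magnitude 1.3136 rad/s.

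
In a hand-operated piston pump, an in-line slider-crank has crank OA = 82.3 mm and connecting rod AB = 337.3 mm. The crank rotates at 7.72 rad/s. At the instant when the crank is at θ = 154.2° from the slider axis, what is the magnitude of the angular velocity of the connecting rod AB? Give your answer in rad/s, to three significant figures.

ω = 7.72 rad/s
The rod makes angle φ with the slider axis where L sinφ = r sinθ; differentiating, L cosφ·φ̇ = r ω cosθ.
L cosφ = √(L² − r² sin²θ) = 0.33539 m.
|ω_rod| = r ω |cosθ| / √(L² − r² sin²θ) = 0.0823·7.72·0.90032/0.33539 = 1.7055 rad/s.

1.71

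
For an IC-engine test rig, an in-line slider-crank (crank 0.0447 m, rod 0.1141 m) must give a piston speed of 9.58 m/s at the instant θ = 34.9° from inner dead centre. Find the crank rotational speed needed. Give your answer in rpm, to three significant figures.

For an in-line slider-crank, |v_piston| = rω|sinθ|·[1 + r cosθ/√(L² − r² sin²θ)].
With r = 0.0447 m, L = 0.1141 m, θ = 34.9°: the bracketed kinematic factor |dx/dθ| = 0.034007 m.
ω = v/|dx/dθ| = 9.58/0.034007 = 281.71 rad/s.
N = 60ω/(2π) = 2690.1 rpm.

2690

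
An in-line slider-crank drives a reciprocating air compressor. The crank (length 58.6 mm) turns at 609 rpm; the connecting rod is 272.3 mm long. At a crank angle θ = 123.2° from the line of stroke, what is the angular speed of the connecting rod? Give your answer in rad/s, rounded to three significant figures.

7.64

ω = 63.77 rad/s (converted from 609 rpm).
The rod makes angle φ with the slider axis where L sinφ = r sinθ; differentiating, L cosφ·φ̇ = r ω cosθ.
L cosφ = √(L² − r² sin²θ) = 0.26785 m.
|ω_rod| = r ω |cosθ| / √(L² − r² sin²θ) = 0.0586·63.77·0.54756/0.26785 = 7.6399 rad/s.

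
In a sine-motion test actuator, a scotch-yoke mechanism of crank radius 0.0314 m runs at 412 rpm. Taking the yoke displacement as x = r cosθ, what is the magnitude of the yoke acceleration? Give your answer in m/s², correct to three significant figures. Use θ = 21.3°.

54.5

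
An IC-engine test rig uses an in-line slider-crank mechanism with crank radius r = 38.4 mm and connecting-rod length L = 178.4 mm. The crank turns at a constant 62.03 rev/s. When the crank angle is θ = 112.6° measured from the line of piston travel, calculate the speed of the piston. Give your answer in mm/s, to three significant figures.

ω = 2π·62 = 389.7 rad/s
For an in-line slider-crank, x = r cosθ + √(L² − r² sin²θ), so v = −rω sinθ·[1 + r cosθ/√(L² − r² sin²θ)].
With r = 0.0384 m, L = 0.1784 m, θ = 112.6°: √(L² − r² sin²θ) = 0.17484 m.
v = −0.0384·389.7·0.92321·[1 + 0.0384·-0.38430/0.17484] = -12.651 m/s.
|v| = 12.651 m/s = 12651 mm/s.

12700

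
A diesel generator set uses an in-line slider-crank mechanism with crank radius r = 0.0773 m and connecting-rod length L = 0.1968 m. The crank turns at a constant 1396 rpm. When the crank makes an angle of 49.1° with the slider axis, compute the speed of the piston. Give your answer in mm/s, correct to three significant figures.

ω = 2π·1396/60 = 146.2 rad/s
For an in-line slider-crank, x = r cosθ + √(L² − r² sin²θ), so v = −rω sinθ·[1 + r cosθ/√(L² − r² sin²θ)].
With r = 0.0773 m, L = 0.1968 m, θ = 49.1°: √(L² − r² sin²θ) = 0.18793 m.
v = −0.0773·146.2·0.75585·[1 + 0.0773·0.65474/0.18793] = -10.842 m/s.
|v| = 10.842 m/s = 10842 mm/s.

10800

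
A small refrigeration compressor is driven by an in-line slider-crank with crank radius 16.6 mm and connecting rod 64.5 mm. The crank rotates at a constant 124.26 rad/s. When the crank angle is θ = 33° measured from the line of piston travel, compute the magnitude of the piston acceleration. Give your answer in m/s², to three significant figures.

243

ω = 124.3 rad/s
x(θ) = r cosθ + √(L² − r² sin²θ); with ω constant, a = ω²·d²x/dθ².
d²x/dθ² = −r cosθ − r²(cos2θ)/√u − r⁴ sin²2θ/(4u^{3/2}),  u = L² − r² sin²θ = 0.00407851 m².
Substituting r = 0.0166 m, L = 0.0645 m, θ = 33°: d²x/dθ² = -0.015738 m.
a = ω²·d²x/dθ² = (124.3)²·(-0.015738) = -243 m/s²;  |a| = 243 m/s².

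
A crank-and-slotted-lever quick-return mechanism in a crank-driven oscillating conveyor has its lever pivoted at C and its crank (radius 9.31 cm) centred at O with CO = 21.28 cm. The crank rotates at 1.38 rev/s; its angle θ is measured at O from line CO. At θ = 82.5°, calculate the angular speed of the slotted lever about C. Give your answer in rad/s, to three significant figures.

1.65

ω = 8.671 rad/s (from 1.38 rev/s).
Crank pin A relative to C: A = (d + r cosθ, r sinθ); lever angle φ = atan2(r sinθ, d + r cosθ).
Differentiating tanφ: φ̇ = rω(d cosθ + r)/(d² + r² + 2dr cosθ).
d² + r² + 2dr cosθ = |CA|² = 0.0591233 m²;  d cosθ + r = +0.12088 m.
|ω_lever| = |0.0931·8.671·+0.12088| / 0.0591233 = 1.6504 rad/s.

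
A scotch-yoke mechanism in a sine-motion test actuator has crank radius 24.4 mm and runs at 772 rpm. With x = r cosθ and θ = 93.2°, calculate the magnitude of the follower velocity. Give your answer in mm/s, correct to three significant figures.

1970

ω = 80.84 rad/s (from 772 rpm).
x = r cosθ ⇒ ẋ = −rω sinθ.
|v| = rω|sinθ| = 0.0244·80.84·|sin 93.2°| = 1.9695 m/s = 1969.5 mm/s.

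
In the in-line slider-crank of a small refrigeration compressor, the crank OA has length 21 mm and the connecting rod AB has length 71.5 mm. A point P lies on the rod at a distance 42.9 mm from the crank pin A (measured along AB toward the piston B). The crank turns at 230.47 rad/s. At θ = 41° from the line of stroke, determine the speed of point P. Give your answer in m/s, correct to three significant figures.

3.89

ω = 230.5 rad/s.  Crank-pin speed |V_A| = rω = 4.8399 m/s, perpendicular to OA.
Rod angle: sinφ = −(r/L) sinθ ⇒ φ = -11.110°; ω_rod = −rω cosθ/√(L²−r²sin²θ) = -52.062 rad/s.
V_P = V_A + ω_rod × AP, with AP = 0.0429 m along the rod.
Components: V_Px = −rω sinθ − a·ω_rod·sinφ = -3.6056 m/s;  V_Py = rω cosθ + a·ω_rod·cosφ = +1.4611 m/s.
|V_P| = √(V_Px² + V_Py²) = 3.8904 m/s.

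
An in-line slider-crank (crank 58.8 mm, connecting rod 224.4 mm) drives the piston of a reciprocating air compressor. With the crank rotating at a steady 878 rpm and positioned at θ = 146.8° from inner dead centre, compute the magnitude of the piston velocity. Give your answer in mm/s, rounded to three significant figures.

2300

ω = 2π·878/60 = 91.94 rad/s
For an in-line slider-crank, x = r cosθ + √(L² − r² sin²θ), so v = −rω sinθ·[1 + r cosθ/√(L² − r² sin²θ)].
With r = 0.0588 m, L = 0.2244 m, θ = 146.8°: √(L² − r² sin²θ) = 0.22208 m.
v = −0.0588·91.94·0.54756·[1 + 0.0588·-0.83676/0.22208] = -2.3044 m/s.
|v| = 2.3044 m/s = 2304.4 mm/s.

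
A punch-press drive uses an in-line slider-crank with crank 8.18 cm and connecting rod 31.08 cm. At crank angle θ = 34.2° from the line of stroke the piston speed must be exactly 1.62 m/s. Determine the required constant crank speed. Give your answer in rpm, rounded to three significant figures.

For an in-line slider-crank, |v_piston| = rω|sinθ|·[1 + r cosθ/√(L² − r² sin²θ)].
With r = 0.0818 m, L = 0.3108 m, θ = 34.2°: the bracketed kinematic factor |dx/dθ| = 0.056098 m.
ω = v/|dx/dθ| = 1.62/0.056098 = 28.878 rad/s.
N = 60ω/(2π) = 275.76 rpm.

276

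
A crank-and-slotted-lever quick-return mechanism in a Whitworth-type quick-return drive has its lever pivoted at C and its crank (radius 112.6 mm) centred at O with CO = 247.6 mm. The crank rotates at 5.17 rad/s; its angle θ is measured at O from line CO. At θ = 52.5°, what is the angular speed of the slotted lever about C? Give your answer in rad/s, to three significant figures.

ω = 5.17 rad/s
Crank pin A relative to C: A = (d + r cosθ, r sinθ); lever angle φ = atan2(r sinθ, d + r cosθ).
Differentiating tanφ: φ̇ = rω(d cosθ + r)/(d² + r² + 2dr cosθ).
d² + r² + 2dr cosθ = |CA|² = 0.107929 m²;  d cosθ + r = +0.26333 m.
|ω_lever| = |0.1126·5.17·+0.26333| / 0.107929 = 1.4203 rad/s.

1.42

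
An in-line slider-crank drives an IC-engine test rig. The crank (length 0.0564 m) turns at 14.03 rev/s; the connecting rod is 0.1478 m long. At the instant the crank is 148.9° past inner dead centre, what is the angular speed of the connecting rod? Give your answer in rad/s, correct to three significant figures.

ω = 88.15 rad/s (converted from 14.03 rev/s).
The rod makes angle φ with the slider axis where L sinφ = r sinθ; differentiating, L cosφ·φ̇ = r ω cosθ.
L cosφ = √(L² − r² sin²θ) = 0.1449 m.
|ω_rod| = r ω |cosθ| / √(L² − r² sin²θ) = 0.0564·88.15·0.85627/0.1449 = 29.38 rad/s.

29.4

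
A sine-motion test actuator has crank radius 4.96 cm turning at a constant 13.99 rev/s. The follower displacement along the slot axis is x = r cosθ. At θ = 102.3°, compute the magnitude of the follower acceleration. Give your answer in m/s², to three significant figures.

81.6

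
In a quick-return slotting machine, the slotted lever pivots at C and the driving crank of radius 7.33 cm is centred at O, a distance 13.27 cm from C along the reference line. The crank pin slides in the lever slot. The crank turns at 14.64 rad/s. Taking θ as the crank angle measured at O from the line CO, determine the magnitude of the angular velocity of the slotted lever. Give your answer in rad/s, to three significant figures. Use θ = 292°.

4.36

ω = 14.64 rad/s
Crank pin A relative to C: A = (d + r cosθ, r sinθ); lever angle φ = atan2(r sinθ, d + r cosθ).
Differentiating tanφ: φ̇ = rω(d cosθ + r)/(d² + r² + 2dr cosθ).
d² + r² + 2dr cosθ = |CA|² = 0.0302697 m²;  d cosθ + r = +0.12301 m.
|ω_lever| = |0.0733·14.64·+0.12301| / 0.0302697 = 4.3609 rad/s.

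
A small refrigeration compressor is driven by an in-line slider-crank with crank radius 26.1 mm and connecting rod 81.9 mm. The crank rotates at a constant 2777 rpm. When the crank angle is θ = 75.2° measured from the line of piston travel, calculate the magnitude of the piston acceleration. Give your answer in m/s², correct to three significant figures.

74.0

ω = 2π·2777/60 = 290.8 rad/s
x(θ) = r cosθ + √(L² − r² sin²θ); with ω constant, a = ω²·d²x/dθ².
d²x/dθ² = −r cosθ − r²(cos2θ)/√u − r⁴ sin²2θ/(4u^{3/2}),  u = L² − r² sin²θ = 0.00607085 m².
Substituting r = 0.0261 m, L = 0.0819 m, θ = 75.2°: d²x/dθ² = +0.00087495 m.
a = ω²·d²x/dθ² = (290.8)²·(+0.00087495) = +73.993 m/s²;  |a| = 73.993 m/s².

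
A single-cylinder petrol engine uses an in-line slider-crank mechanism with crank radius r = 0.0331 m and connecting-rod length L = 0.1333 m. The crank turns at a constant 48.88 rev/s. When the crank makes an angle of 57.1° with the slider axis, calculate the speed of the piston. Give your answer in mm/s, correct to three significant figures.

9710

ω = 2π·48.9 = 307.1 rad/s
For an in-line slider-crank, x = r cosθ + √(L² − r² sin²θ), so v = −rω sinθ·[1 + r cosθ/√(L² − r² sin²θ)].
With r = 0.0331 m, L = 0.1333 m, θ = 57.1°: √(L² − r² sin²θ) = 0.13037 m.
v = −0.0331·307.1·0.83962·[1 + 0.0331·0.54317/0.13037] = -9.7124 m/s.
|v| = 9.7124 m/s = 9712.4 mm/s.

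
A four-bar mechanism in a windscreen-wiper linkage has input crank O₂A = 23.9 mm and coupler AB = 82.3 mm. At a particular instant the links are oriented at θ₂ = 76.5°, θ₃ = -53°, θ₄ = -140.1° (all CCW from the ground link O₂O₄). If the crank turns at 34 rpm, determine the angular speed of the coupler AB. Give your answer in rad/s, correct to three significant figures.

ω₂ = 3.56 rad/s (from 34 rpm).
Differentiating the loop-closure r₂e^{iθ₂}+r₃e^{iθ₃}=r₁+r₄e^{iθ₄} gives r₂ω₂e^{iθ₂}+r₃ω₃e^{iθ₃}=r₄ω₄e^{iθ₄}.
Eliminating the other unknown: ω₃ = r₂ω₂ sin(θ₄−θ₂) / [r₃ sin(θ₃−θ₄)].
Numerator sine = +0.59622; denominator sine = +0.99872.
Result = 0.0239·3.56·(+0.59622) / (0.0823·(+0.99872)) = +0.61727 rad/s; magnitude 0.61727 rad/s.

0.617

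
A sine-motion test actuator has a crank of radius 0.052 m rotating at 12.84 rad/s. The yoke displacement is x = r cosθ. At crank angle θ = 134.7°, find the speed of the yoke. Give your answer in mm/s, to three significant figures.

ω = 12.84 rad/s
x = r cosθ ⇒ ẋ = −rω sinθ.
|v| = rω|sinθ| = 0.052·12.84·|sin 134.7°| = 0.47459 m/s = 474.59 mm/s.

475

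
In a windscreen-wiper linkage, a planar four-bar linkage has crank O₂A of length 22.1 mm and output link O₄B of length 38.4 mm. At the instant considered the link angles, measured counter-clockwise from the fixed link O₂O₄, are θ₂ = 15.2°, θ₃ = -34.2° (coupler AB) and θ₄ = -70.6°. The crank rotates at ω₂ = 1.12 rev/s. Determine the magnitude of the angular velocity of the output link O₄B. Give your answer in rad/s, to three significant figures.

ω₂ = 7.037 rad/s (from 1.12 rev/s).
Differentiating the loop-closure r₂e^{iθ₂}+r₃e^{iθ₃}=r₁+r₄e^{iθ₄} gives r₂ω₂e^{iθ₂}+r₃ω₃e^{iθ₃}=r₄ω₄e^{iθ₄}.
Eliminating the other unknown: ω₄ = r₂ω₂ sin(θ₂−θ₃) / [r₄ sin(θ₄−θ₃)].
Numerator sine = +0.75927; denominator sine = -0.59342.
Result = 0.0221·7.037·(+0.75927) / (0.0384·(-0.59342)) = -5.182 rad/s; magnitude 5.182 rad/s.

5.18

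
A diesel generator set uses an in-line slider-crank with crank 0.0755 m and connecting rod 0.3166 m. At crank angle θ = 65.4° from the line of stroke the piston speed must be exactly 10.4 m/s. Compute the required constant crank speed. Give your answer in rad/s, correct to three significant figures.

For an in-line slider-crank, |v_piston| = rω|sinθ|·[1 + r cosθ/√(L² − r² sin²θ)].
With r = 0.0755 m, L = 0.3166 m, θ = 65.4°: the bracketed kinematic factor |dx/dθ| = 0.075628 m.
ω = v/|dx/dθ| = 10.4/0.075628 = 137.52 rad/s.

138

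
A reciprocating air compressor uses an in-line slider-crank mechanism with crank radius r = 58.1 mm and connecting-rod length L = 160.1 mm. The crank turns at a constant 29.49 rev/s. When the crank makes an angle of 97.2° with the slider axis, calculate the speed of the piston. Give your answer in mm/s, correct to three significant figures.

ω = 2π·29.5 = 185.3 rad/s
For an in-line slider-crank, x = r cosθ + √(L² − r² sin²θ), so v = −rω sinθ·[1 + r cosθ/√(L² − r² sin²θ)].
With r = 0.0581 m, L = 0.1601 m, θ = 97.2°: √(L² − r² sin²θ) = 0.14936 m.
v = −0.0581·185.3·0.99211·[1 + 0.0581·-0.12533/0.14936] = -10.16 m/s.
|v| = 10.16 m/s = 10160 mm/s.

10200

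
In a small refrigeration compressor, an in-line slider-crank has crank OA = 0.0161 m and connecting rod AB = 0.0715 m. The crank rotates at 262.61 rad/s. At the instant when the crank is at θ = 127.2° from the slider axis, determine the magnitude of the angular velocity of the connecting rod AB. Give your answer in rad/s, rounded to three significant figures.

36.3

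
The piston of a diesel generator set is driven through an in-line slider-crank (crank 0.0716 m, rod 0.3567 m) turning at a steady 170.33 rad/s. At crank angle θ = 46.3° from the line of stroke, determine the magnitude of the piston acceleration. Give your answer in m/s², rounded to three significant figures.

1420

ω = 170.3 rad/s
x(θ) = r cosθ + √(L² − r² sin²θ); with ω constant, a = ω²·d²x/dθ².
d²x/dθ² = −r cosθ − r²(cos2θ)/√u − r⁴ sin²2θ/(4u^{3/2}),  u = L² − r² sin²θ = 0.124555 m².
Substituting r = 0.0716 m, L = 0.3567 m, θ = 46.3°: d²x/dθ² = -0.048957 m.
a = ω²·d²x/dθ² = (170.3)²·(-0.048957) = -1420.4 m/s²;  |a| = 1420.4 m/s².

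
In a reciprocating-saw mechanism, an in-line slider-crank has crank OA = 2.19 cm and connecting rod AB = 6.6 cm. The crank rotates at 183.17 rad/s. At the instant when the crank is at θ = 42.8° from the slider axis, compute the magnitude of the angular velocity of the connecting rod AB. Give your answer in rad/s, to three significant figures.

45.8

ω = 183.2 rad/s
The rod makes angle φ with the slider axis where L sinφ = r sinθ; differentiating, L cosφ·φ̇ = r ω cosθ.
L cosφ = √(L² − r² sin²θ) = 0.064301 m.
|ω_rod| = r ω |cosθ| / √(L² − r² sin²θ) = 0.0219·183.2·0.73373/0.064301 = 45.774 rad/s.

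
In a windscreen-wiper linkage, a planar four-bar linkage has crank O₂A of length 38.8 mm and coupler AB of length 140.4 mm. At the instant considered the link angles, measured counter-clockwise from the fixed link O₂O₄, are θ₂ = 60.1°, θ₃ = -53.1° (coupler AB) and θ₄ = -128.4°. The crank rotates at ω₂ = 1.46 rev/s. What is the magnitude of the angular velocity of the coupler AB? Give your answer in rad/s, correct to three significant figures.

ω₂ = 9.173 rad/s (from 1.46 rev/s).
Differentiating the loop-closure r₂e^{iθ₂}+r₃e^{iθ₃}=r₁+r₄e^{iθ₄} gives r₂ω₂e^{iθ₂}+r₃ω₃e^{iθ₃}=r₄ω₄e^{iθ₄}.
Eliminating the other unknown: ω₃ = r₂ω₂ sin(θ₄−θ₂) / [r₃ sin(θ₃−θ₄)].
Numerator sine = +0.14781; denominator sine = +0.96727.
Result = 0.0388·9.173·(+0.14781) / (0.1404·(+0.96727)) = +0.38739 rad/s; magnitude 0.38739 rad/s.

0.387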